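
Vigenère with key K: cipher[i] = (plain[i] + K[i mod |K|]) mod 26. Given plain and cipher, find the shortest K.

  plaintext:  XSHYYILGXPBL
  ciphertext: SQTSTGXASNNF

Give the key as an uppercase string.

VYMU

  i= 0: S-X = 21 → V
  i= 1: Q-S = 24 → Y
  i= 2: T-H = 12 → M
  i= 3: S-Y = 20 → U
  i= 4: T-Y = 21 → V
  i= 5: G-I = 24 → Y
  i= 6: X-L = 12 → M
  i= 7: A-G = 20 → U
  i= 8: S-X = 21 → V
  i= 9: N-P = 24 → Y
  i=10: N-B = 12 → M
  i=11: F-L = 20 → U
  shifts repeat with period 4: VYMU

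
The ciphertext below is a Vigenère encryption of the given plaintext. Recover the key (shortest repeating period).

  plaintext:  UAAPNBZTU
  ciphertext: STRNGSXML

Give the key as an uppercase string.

  i= 0: S-U = 24 → Y
  i= 1: T-A = 19 → T
  i= 2: R-A = 17 → R
  i= 3: N-P = 24 → Y
  i= 4: G-N = 19 → T
  i= 5: S-B = 17 → R
  i= 6: X-Z = 24 → Y
  i= 7: M-T = 19 → T
  i= 8: L-U = 17 → R
  shifts repeat with period 3: YTR

YTR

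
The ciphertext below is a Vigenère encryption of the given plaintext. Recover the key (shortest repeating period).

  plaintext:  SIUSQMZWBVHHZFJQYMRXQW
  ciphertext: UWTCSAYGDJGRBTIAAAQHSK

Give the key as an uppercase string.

COZK

  i= 0: U-S =  2 → C
  i= 1: W-I = 14 → O
  i= 2: T-U = 25 → Z
  i= 3: C-S = 10 → K
  i= 4: S-Q =  2 → C
  i= 5: A-M = 14 → O
  i= 6: Y-Z = 25 → Z
  i= 7: G-W = 10 → K
  i= 8: D-B =  2 → C
  i= 9: J-V = 14 → O
  i=10: G-H = 25 → Z
  i=11: R-H = 10 → K
  i=12: B-Z =  2 → C
  i=13: T-F = 14 → O
  i=14: I-J = 25 → Z
  i=15: A-Q = 10 → K
  i=16: A-Y =  2 → C
  i=17: A-M = 14 → O
  i=18: Q-R = 25 → Z
  i=19: H-X = 10 → K
  i=20: S-Q =  2 → C
  i=21: K-W = 14 → O
  shifts repeat with period 4: COZK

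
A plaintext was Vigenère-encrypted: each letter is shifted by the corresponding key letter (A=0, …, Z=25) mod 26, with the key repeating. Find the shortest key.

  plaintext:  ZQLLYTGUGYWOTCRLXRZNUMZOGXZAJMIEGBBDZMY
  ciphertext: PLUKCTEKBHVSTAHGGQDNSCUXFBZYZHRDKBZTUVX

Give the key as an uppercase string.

  i= 0: P-Z = 16 → Q
  i= 1: L-Q = 21 → V
  i= 2: U-L =  9 → J
  i= 3: K-L = 25 → Z
  i= 4: C-Y =  4 → E
  i= 5: T-T =  0 → A
  i= 6: E-G = 24 → Y
  i= 7: K-U = 16 → Q
  i= 8: B-G = 21 → V
  i= 9: H-Y =  9 → J
  i=10: V-W = 25 → Z
  i=11: S-O =  4 → E
  i=12: T-T =  0 → A
  i=13: A-C = 24 → Y
  i=14: H-R = 16 → Q
  i=15: G-L = 21 → V
  i=16: G-X =  9 → J
  i=17: Q-R = 25 → Z
  i=18: D-Z =  4 → E
  i=19: N-N =  0 → A
  i=20: S-U = 24 → Y
  i=21: C-M = 16 → Q
  i=22: U-Z = 21 → V
  i=23: X-O =  9 → J
  i=24: F-G = 25 → Z
  i=25: B-X =  4 → E
  i=26: Z-Z =  0 → A
  i=27: Y-A = 24 → Y
  i=28: Z-J = 16 → Q
  i=29: H-M = 21 → V
  i=30: R-I =  9 → J
  i=31: D-E = 25 → Z
  i=32: K-G =  4 → E
  i=33: B-B =  0 → A
  i=34: Z-B = 24 → Y
  i=35: T-D = 16 → Q
  i=36: U-Z = 21 → V
  i=37: V-M =  9 → J
  i=38: X-Y = 25 → Z
  shifts repeat with period 7: QVJZEAY

QVJZEAY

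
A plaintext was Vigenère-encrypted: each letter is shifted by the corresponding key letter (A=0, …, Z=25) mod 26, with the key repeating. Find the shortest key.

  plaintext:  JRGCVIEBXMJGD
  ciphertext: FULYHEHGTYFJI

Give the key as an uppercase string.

WDFWM

  i= 0: F-J = 22 → W
  i= 1: U-R =  3 → D
  i= 2: L-G =  5 → F
  i= 3: Y-C = 22 → W
  i= 4: H-V = 12 → M
  i= 5: E-I = 22 → W
  i= 6: H-E =  3 → D
  i= 7: G-B =  5 → F
  i= 8: T-X = 22 → W
  i= 9: Y-M = 12 → M
  i=10: F-J = 22 → W
  i=11: J-G =  3 → D
  i=12: I-D =  5 → F
  shifts repeat with period 5: WDFWM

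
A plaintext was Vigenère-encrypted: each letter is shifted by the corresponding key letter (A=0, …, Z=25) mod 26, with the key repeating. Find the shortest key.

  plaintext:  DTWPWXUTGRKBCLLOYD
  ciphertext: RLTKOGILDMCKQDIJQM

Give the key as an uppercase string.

  i= 0: R-D = 14 → O
  i= 1: L-T = 18 → S
  i= 2: T-W = 23 → X
  i= 3: K-P = 21 → V
  i= 4: O-W = 18 → S
  i= 5: G-X =  9 → J
  i= 6: I-U = 14 → O
  i= 7: L-T = 18 → S
  i= 8: D-G = 23 → X
  i= 9: M-R = 21 → V
  i=10: C-K = 18 → S
  i=11: K-B =  9 → J
  i=12: Q-C = 14 → O
  i=13: D-L = 18 → S
  i=14: I-L = 23 → X
  i=15: J-O = 21 → V
  i=16: Q-Y = 18 → S
  i=17: M-D =  9 → J
  shifts repeat with period 6: OSXVSJ

OSXVSJ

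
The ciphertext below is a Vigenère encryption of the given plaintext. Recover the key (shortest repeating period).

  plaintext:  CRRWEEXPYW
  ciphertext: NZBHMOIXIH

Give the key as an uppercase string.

  i= 0: N-C = 11 → L
  i= 1: Z-R =  8 → I
  i= 2: B-R = 10 → K
  i= 3: H-W = 11 → L
  i= 4: M-E =  8 → I
  i= 5: O-E = 10 → K
  i= 6: I-X = 11 → L
  i= 7: X-P =  8 → I
  i= 8: I-Y = 10 → K
  i= 9: H-W = 11 → L
  shifts repeat with period 3: LIK

LIK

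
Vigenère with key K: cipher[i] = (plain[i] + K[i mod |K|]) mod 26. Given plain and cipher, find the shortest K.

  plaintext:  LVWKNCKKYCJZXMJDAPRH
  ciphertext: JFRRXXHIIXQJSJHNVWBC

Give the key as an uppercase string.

  i= 0: J-L = 24 → Y
  i= 1: F-V = 10 → K
  i= 2: R-W = 21 → V
  i= 3: R-K =  7 → H
  i= 4: X-N = 10 → K
  i= 5: X-C = 21 → V
  i= 6: H-K = 23 → X
  i= 7: I-K = 24 → Y
  i= 8: I-Y = 10 → K
  i= 9: X-C = 21 → V
  i=10: Q-J =  7 → H
  i=11: J-Z = 10 → K
  i=12: S-X = 21 → V
  i=13: J-M = 23 → X
  i=14: H-J = 24 → Y
  i=15: N-D = 10 → K
  i=16: V-A = 21 → V
  i=17: W-P =  7 → H
  i=18: B-R = 10 → K
  i=19: C-H = 21 → V
  shifts repeat with period 7: YKVHKVX

YKVHKVX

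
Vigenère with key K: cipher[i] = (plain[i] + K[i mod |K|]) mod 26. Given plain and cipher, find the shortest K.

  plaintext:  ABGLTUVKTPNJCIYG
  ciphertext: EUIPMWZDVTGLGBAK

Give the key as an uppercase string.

  i= 0: E-A =  4 → E
  i= 1: U-B = 19 → T
  i= 2: I-G =  2 → C
  i= 3: P-L =  4 → E
  i= 4: M-T = 19 → T
  i= 5: W-U =  2 → C
  i= 6: Z-V =  4 → E
  i= 7: D-K = 19 → T
  i= 8: V-T =  2 → C
  i= 9: T-P =  4 → E
  i=10: G-N = 19 → T
  i=11: L-J =  2 → C
  i=12: G-C =  4 → E
  i=13: B-I = 19 → T
  i=14: A-Y =  2 → C
  i=15: K-G =  4 → E
  shifts repeat with period 3: ETC

ETC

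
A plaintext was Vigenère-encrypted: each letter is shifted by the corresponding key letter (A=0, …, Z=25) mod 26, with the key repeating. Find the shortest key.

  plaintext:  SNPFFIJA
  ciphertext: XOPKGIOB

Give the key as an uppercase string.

FBA

  i= 0: X-S =  5 → F
  i= 1: O-N =  1 → B
  i= 2: P-P =  0 → A
  i= 3: K-F =  5 → F
  i= 4: G-F =  1 → B
  i= 5: I-I =  0 → A
  i= 6: O-J =  5 → F
  i= 7: B-A =  1 → B
  shifts repeat with period 3: FBA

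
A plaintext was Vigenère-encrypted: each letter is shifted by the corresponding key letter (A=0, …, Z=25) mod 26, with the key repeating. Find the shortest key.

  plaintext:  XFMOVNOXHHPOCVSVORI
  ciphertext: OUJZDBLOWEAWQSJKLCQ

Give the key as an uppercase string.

RPXLIOX

  i= 0: O-X = 17 → R
  i= 1: U-F = 15 → P
  i= 2: J-M = 23 → X
  i= 3: Z-O = 11 → L
  i= 4: D-V =  8 → I
  i= 5: B-N = 14 → O
  i= 6: L-O = 23 → X
  i= 7: O-X = 17 → R
  i= 8: W-H = 15 → P
  i= 9: E-H = 23 → X
  i=10: A-P = 11 → L
  i=11: W-O =  8 → I
  i=12: Q-C = 14 → O
  i=13: S-V = 23 → X
  i=14: J-S = 17 → R
  i=15: K-V = 15 → P
  i=16: L-O = 23 → X
  i=17: C-R = 11 → L
  i=18: Q-I =  8 → I
  shifts repeat with period 7: RPXLIOX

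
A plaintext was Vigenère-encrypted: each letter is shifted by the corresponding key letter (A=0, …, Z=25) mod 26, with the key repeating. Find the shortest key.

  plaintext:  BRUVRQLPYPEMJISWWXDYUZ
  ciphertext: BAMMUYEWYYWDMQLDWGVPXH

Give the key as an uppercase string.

AJSRDITH

  i= 0: B-B =  0 → A
  i= 1: A-R =  9 → J
  i= 2: M-U = 18 → S
  i= 3: M-V = 17 → R
  i= 4: U-R =  3 → D
  i= 5: Y-Q =  8 → I
  i= 6: E-L = 19 → T
  i= 7: W-P =  7 → H
  i= 8: Y-Y =  0 → A
  i= 9: Y-P =  9 → J
  i=10: W-E = 18 → S
  i=11: D-M = 17 → R
  i=12: M-J =  3 → D
  i=13: Q-I =  8 → I
  i=14: L-S = 19 → T
  i=15: D-W =  7 → H
  i=16: W-W =  0 → A
  i=17: G-X =  9 → J
  i=18: V-D = 18 → S
  i=19: P-Y = 17 → R
  i=20: X-U =  3 → D
  i=21: H-Z =  8 → I
  shifts repeat with period 8: AJSRDITH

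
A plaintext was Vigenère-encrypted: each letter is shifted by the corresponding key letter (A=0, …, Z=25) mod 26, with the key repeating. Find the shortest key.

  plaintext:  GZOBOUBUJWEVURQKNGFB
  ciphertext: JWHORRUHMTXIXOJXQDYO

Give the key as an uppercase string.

DXTN

  i= 0: J-G =  3 → D
  i= 1: W-Z = 23 → X
  i= 2: H-O = 19 → T
  i= 3: O-B = 13 → N
  i= 4: R-O =  3 → D
  i= 5: R-U = 23 → X
  i= 6: U-B = 19 → T
  i= 7: H-U = 13 → N
  i= 8: M-J =  3 → D
  i= 9: T-W = 23 → X
  i=10: X-E = 19 → T
  i=11: I-V = 13 → N
  i=12: X-U =  3 → D
  i=13: O-R = 23 → X
  i=14: J-Q = 19 → T
  i=15: X-K = 13 → N
  i=16: Q-N =  3 → D
  i=17: D-G = 23 → X
  i=18: Y-F = 19 → T
  i=19: O-B = 13 → N
  shifts repeat with period 4: DXTN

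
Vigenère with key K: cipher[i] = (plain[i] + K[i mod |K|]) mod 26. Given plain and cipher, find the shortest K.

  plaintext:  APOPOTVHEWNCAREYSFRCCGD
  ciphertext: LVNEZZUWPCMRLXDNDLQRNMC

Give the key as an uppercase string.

LGZP

  i= 0: L-A = 11 → L
  i= 1: V-P =  6 → G
  i= 2: N-O = 25 → Z
  i= 3: E-P = 15 → P
  i= 4: Z-O = 11 → L
  i= 5: Z-T =  6 → G
  i= 6: U-V = 25 → Z
  i= 7: W-H = 15 → P
  i= 8: P-E = 11 → L
  i= 9: C-W =  6 → G
  i=10: M-N = 25 → Z
  i=11: R-C = 15 → P
  i=12: L-A = 11 → L
  i=13: X-R =  6 → G
  i=14: D-E = 25 → Z
  i=15: N-Y = 15 → P
  i=16: D-S = 11 → L
  i=17: L-F =  6 → G
  i=18: Q-R = 25 → Z
  i=19: R-C = 15 → P
  i=20: N-C = 11 → L
  i=21: M-G =  6 → G
  i=22: C-D = 25 → Z
  shifts repeat with period 4: LGZP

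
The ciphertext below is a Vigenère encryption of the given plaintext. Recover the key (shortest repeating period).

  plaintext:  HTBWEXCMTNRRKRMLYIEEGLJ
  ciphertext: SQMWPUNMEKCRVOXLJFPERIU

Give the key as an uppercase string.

LXLA

  i= 0: S-H = 11 → L
  i= 1: Q-T = 23 → X
  i= 2: M-B = 11 → L
  i= 3: W-W =  0 → A
  i= 4: P-E = 11 → L
  i= 5: U-X = 23 → X
  i= 6: N-C = 11 → L
  i= 7: M-M =  0 → A
  i= 8: E-T = 11 → L
  i= 9: K-N = 23 → X
  i=10: C-R = 11 → L
  i=11: R-R =  0 → A
  i=12: V-K = 11 → L
  i=13: O-R = 23 → X
  i=14: X-M = 11 → L
  i=15: L-L =  0 → A
  i=16: J-Y = 11 → L
  i=17: F-I = 23 → X
  i=18: P-E = 11 → L
  i=19: E-E =  0 → A
  i=20: R-G = 11 → L
  i=21: I-L = 23 → X
  i=22: U-J = 11 → L
  shifts repeat with period 4: LXLA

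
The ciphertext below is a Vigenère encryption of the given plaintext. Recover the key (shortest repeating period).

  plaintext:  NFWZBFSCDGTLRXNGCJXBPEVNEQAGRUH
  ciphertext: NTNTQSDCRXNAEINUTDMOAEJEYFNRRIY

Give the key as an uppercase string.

  i= 0: N-N =  0 → A
  i= 1: T-F = 14 → O
  i= 2: N-W = 17 → R
  i= 3: T-Z = 20 → U
  i= 4: Q-B = 15 → P
  i= 5: S-F = 13 → N
  i= 6: D-S = 11 → L
  i= 7: C-C =  0 → A
  i= 8: R-D = 14 → O
  i= 9: X-G = 17 → R
  i=10: N-T = 20 → U
  i=11: A-L = 15 → P
  i=12: E-R = 13 → N
  i=13: I-X = 11 → L
  i=14: N-N =  0 → A
  i=15: U-G = 14 → O
  i=16: T-C = 17 → R
  i=17: D-J = 20 → U
  i=18: M-X = 15 → P
  i=19: O-B = 13 → N
  i=20: A-P = 11 → L
  i=21: E-E =  0 → A
  i=22: J-V = 14 → O
  i=23: E-N = 17 → R
  i=24: Y-E = 20 → U
  i=25: F-Q = 15 → P
  i=26: N-A = 13 → N
  i=27: R-G = 11 → L
  i=28: R-R =  0 → A
  i=29: I-U = 14 → O
  i=30: Y-H = 17 → R
  shifts repeat with period 7: AORUPNL

AORUPNL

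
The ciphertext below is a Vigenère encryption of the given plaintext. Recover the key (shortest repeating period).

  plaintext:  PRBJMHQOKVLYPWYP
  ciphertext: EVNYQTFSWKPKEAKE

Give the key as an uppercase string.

  i= 0: E-P = 15 → P
  i= 1: V-R =  4 → E
  i= 2: N-B = 12 → M
  i= 3: Y-J = 15 → P
  i= 4: Q-M =  4 → E
  i= 5: T-H = 12 → M
  i= 6: F-Q = 15 → P
  i= 7: S-O =  4 → E
  i= 8: W-K = 12 → M
  i= 9: K-V = 15 → P
  i=10: P-L =  4 → E
  i=11: K-Y = 12 → M
  i=12: E-P = 15 → P
  i=13: A-W =  4 → E
  i=14: K-Y = 12 → M
  i=15: E-P = 15 → P
  shifts repeat with period 3: PEM

PEM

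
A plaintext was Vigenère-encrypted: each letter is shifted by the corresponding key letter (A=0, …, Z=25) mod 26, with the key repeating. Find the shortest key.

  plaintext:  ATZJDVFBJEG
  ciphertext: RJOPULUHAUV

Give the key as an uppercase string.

RQPG

  i= 0: R-A = 17 → R
  i= 1: J-T = 16 → Q
  i= 2: O-Z = 15 → P
  i= 3: P-J =  6 → G
  i= 4: U-D = 17 → R
  i= 5: L-V = 16 → Q
  i= 6: U-F = 15 → P
  i= 7: H-B =  6 → G
  i= 8: A-J = 17 → R
  i= 9: U-E = 16 → Q
  i=10: V-G = 15 → P
  shifts repeat with period 4: RQPG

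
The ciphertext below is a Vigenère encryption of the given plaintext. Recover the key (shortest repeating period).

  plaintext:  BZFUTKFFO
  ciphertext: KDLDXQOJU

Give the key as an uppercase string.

JEG

  i= 0: K-B =  9 → J
  i= 1: D-Z =  4 → E
  i= 2: L-F =  6 → G
  i= 3: D-U =  9 → J
  i= 4: X-T =  4 → E
  i= 5: Q-K =  6 → G
  i= 6: O-F =  9 → J
  i= 7: J-F =  4 → E
  i= 8: U-O =  6 → G
  shifts repeat with period 3: JEG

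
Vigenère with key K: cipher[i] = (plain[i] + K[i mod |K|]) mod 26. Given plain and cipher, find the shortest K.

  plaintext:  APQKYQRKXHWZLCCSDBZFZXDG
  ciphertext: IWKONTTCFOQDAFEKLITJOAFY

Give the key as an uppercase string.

  i= 0: I-A =  8 → I
  i= 1: W-P =  7 → H
  i= 2: K-Q = 20 → U
  i= 3: O-K =  4 → E
  i= 4: N-Y = 15 → P
  i= 5: T-Q =  3 → D
  i= 6: T-R =  2 → C
  i= 7: C-K = 18 → S
  i= 8: F-X =  8 → I
  i= 9: O-H =  7 → H
  i=10: Q-W = 20 → U
  i=11: D-Z =  4 → E
  i=12: A-L = 15 → P
  i=13: F-C =  3 → D
  i=14: E-C =  2 → C
  i=15: K-S = 18 → S
  i=16: L-D =  8 → I
  i=17: I-B =  7 → H
  i=18: T-Z = 20 → U
  i=19: J-F =  4 → E
  i=20: O-Z = 15 → P
  i=21: A-X =  3 → D
  i=22: F-D =  2 → C
  i=23: Y-G = 18 → S
  shifts repeat with period 8: IHUEPDCS

IHUEPDCS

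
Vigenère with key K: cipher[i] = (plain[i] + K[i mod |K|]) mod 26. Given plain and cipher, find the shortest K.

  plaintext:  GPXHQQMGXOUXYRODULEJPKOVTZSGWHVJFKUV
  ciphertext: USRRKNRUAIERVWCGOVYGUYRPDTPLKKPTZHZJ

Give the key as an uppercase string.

  i= 0: U-G = 14 → O
  i= 1: S-P =  3 → D
  i= 2: R-X = 20 → U
  i= 3: R-H = 10 → K
  i= 4: K-Q = 20 → U
  i= 5: N-Q = 23 → X
  i= 6: R-M =  5 → F
  i= 7: U-G = 14 → O
  i= 8: A-X =  3 → D
  i= 9: I-O = 20 → U
  i=10: E-U = 10 → K
  i=11: R-X = 20 → U
  i=12: V-Y = 23 → X
  i=13: W-R =  5 → F
  i=14: C-O = 14 → O
  i=15: G-D =  3 → D
  i=16: O-U = 20 → U
  i=17: V-L = 10 → K
  i=18: Y-E = 20 → U
  i=19: G-J = 23 → X
  i=20: U-P =  5 → F
  i=21: Y-K = 14 → O
  i=22: R-O =  3 → D
  i=23: P-V = 20 → U
  i=24: D-T = 10 → K
  i=25: T-Z = 20 → U
  i=26: P-S = 23 → X
  i=27: L-G =  5 → F
  i=28: K-W = 14 → O
  i=29: K-H =  3 → D
  i=30: P-V = 20 → U
  i=31: T-J = 10 → K
  i=32: Z-F = 20 → U
  i=33: H-K = 23 → X
  i=34: Z-U =  5 → F
  i=35: J-V = 14 → O
  shifts repeat with period 7: ODUKUXF

ODUKUXF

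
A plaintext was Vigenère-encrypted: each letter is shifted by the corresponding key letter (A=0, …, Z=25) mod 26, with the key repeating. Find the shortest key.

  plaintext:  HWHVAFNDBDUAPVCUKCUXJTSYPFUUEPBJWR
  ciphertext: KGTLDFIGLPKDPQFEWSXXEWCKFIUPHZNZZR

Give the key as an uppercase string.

DKMQDAV

  i= 0: K-H =  3 → D
  i= 1: G-W = 10 → K
  i= 2: T-H = 12 → M
  i= 3: L-V = 16 → Q
  i= 4: D-A =  3 → D
  i= 5: F-F =  0 → A
  i= 6: I-N = 21 → V
  i= 7: G-D =  3 → D
  i= 8: L-B = 10 → K
  i= 9: P-D = 12 → M
  i=10: K-U = 16 → Q
  i=11: D-A =  3 → D
  i=12: P-P =  0 → A
  i=13: Q-V = 21 → V
  i=14: F-C =  3 → D
  i=15: E-U = 10 → K
  i=16: W-K = 12 → M
  i=17: S-C = 16 → Q
  i=18: X-U =  3 → D
  i=19: X-X =  0 → A
  i=20: E-J = 21 → V
  i=21: W-T =  3 → D
  i=22: C-S = 10 → K
  i=23: K-Y = 12 → M
  i=24: F-P = 16 → Q
  i=25: I-F =  3 → D
  i=26: U-U =  0 → A
  i=27: P-U = 21 → V
  i=28: H-E =  3 → D
  i=29: Z-P = 10 → K
  i=30: N-B = 12 → M
  i=31: Z-J = 16 → Q
  i=32: Z-W =  3 → D
  i=33: R-R =  0 → A
  shifts repeat with period 7: DKMQDAV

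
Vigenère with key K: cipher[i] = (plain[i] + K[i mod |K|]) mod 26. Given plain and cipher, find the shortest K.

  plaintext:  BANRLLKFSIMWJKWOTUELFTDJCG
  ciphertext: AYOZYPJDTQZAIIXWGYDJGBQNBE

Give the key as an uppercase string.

ZYBINE

  i= 0: A-B = 25 → Z
  i= 1: Y-A = 24 → Y
  i= 2: O-N =  1 → B
  i= 3: Z-R =  8 → I
  i= 4: Y-L = 13 → N
  i= 5: P-L =  4 → E
  i= 6: J-K = 25 → Z
  i= 7: D-F = 24 → Y
  i= 8: T-S =  1 → B
  i= 9: Q-I =  8 → I
  i=10: Z-M = 13 → N
  i=11: A-W =  4 → E
  i=12: I-J = 25 → Z
  i=13: I-K = 24 → Y
  i=14: X-W =  1 → B
  i=15: W-O =  8 → I
  i=16: G-T = 13 → N
  i=17: Y-U =  4 → E
  i=18: D-E = 25 → Z
  i=19: J-L = 24 → Y
  i=20: G-F =  1 → B
  i=21: B-T =  8 → I
  i=22: Q-D = 13 → N
  i=23: N-J =  4 → E
  i=24: B-C = 25 → Z
  i=25: E-G = 24 → Y
  shifts repeat with period 6: ZYBINE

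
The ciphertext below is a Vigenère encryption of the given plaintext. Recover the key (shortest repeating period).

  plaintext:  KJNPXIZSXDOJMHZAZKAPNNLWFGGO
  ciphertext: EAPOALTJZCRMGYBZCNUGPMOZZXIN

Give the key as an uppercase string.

URCZDD

  i= 0: E-K = 20 → U
  i= 1: A-J = 17 → R
  i= 2: P-N =  2 → C
  i= 3: O-P = 25 → Z
  i= 4: A-X =  3 → D
  i= 5: L-I =  3 → D
  i= 6: T-Z = 20 → U
  i= 7: J-S = 17 → R
  i= 8: Z-X =  2 → C
  i= 9: C-D = 25 → Z
  i=10: R-O =  3 → D
  i=11: M-J =  3 → D
  i=12: G-M = 20 → U
  i=13: Y-H = 17 → R
  i=14: B-Z =  2 → C
  i=15: Z-A = 25 → Z
  i=16: C-Z =  3 → D
  i=17: N-K =  3 → D
  i=18: U-A = 20 → U
  i=19: G-P = 17 → R
  i=20: P-N =  2 → C
  i=21: M-N = 25 → Z
  i=22: O-L =  3 → D
  i=23: Z-W =  3 → D
  i=24: Z-F = 20 → U
  i=25: X-G = 17 → R
  i=26: I-G =  2 → C
  i=27: N-O = 25 → Z
  shifts repeat with period 6: URCZDD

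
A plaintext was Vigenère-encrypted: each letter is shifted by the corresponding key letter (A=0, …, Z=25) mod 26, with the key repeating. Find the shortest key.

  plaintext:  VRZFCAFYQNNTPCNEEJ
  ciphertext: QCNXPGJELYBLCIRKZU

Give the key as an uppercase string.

  i= 0: Q-V = 21 → V
  i= 1: C-R = 11 → L
  i= 2: N-Z = 14 → O
  i= 3: X-F = 18 → S
  i= 4: P-C = 13 → N
  i= 5: G-A =  6 → G
  i= 6: J-F =  4 → E
  i= 7: E-Y =  6 → G
  i= 8: L-Q = 21 → V
  i= 9: Y-N = 11 → L
  i=10: B-N = 14 → O
  i=11: L-T = 18 → S
  i=12: C-P = 13 → N
  i=13: I-C =  6 → G
  i=14: R-N =  4 → E
  i=15: K-E =  6 → G
  i=16: Z-E = 21 → V
  i=17: U-J = 11 → L
  shifts repeat with period 8: VLOSNGEG

VLOSNGEG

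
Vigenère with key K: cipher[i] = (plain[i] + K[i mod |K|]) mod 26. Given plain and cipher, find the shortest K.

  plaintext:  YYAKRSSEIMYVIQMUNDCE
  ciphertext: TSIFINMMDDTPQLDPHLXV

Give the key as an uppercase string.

VUIVR

  i= 0: T-Y = 21 → V
  i= 1: S-Y = 20 → U
  i= 2: I-A =  8 → I
  i= 3: F-K = 21 → V
  i= 4: I-R = 17 → R
  i= 5: N-S = 21 → V
  i= 6: M-S = 20 → U
  i= 7: M-E =  8 → I
  i= 8: D-I = 21 → V
  i= 9: D-M = 17 → R
  i=10: T-Y = 21 → V
  i=11: P-V = 20 → U
  i=12: Q-I =  8 → I
  i=13: L-Q = 21 → V
  i=14: D-M = 17 → R
  i=15: P-U = 21 → V
  i=16: H-N = 20 → U
  i=17: L-D =  8 → I
  i=18: X-C = 21 → V
  i=19: V-E = 17 → R
  shifts repeat with period 5: VUIVR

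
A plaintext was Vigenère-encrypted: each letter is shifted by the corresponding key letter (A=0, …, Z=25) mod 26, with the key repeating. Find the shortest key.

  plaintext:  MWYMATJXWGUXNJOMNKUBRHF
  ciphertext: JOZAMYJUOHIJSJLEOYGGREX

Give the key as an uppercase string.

  i= 0: J-M = 23 → X
  i= 1: O-W = 18 → S
  i= 2: Z-Y =  1 → B
  i= 3: A-M = 14 → O
  i= 4: M-A = 12 → M
  i= 5: Y-T =  5 → F
  i= 6: J-J =  0 → A
  i= 7: U-X = 23 → X
  i= 8: O-W = 18 → S
  i= 9: H-G =  1 → B
  i=10: I-U = 14 → O
  i=11: J-X = 12 → M
  i=12: S-N =  5 → F
  i=13: J-J =  0 → A
  i=14: L-O = 23 → X
  i=15: E-M = 18 → S
  i=16: O-N =  1 → B
  i=17: Y-K = 14 → O
  i=18: G-U = 12 → M
  i=19: G-B =  5 → F
  i=20: R-R =  0 → A
  i=21: E-H = 23 → X
  i=22: X-F = 18 → S
  shifts repeat with period 7: XSBOMFA

XSBOMFA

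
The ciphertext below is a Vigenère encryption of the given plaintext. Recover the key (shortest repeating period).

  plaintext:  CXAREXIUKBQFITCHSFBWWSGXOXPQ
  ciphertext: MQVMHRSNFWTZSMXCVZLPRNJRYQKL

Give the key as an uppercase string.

KTVVDU

  i= 0: M-C = 10 → K
  i= 1: Q-X = 19 → T
  i= 2: V-A = 21 → V
  i= 3: M-R = 21 → V
  i= 4: H-E =  3 → D
  i= 5: R-X = 20 → U
  i= 6: S-I = 10 → K
  i= 7: N-U = 19 → T
  i= 8: F-K = 21 → V
  i= 9: W-B = 21 → V
  i=10: T-Q =  3 → D
  i=11: Z-F = 20 → U
  i=12: S-I = 10 → K
  i=13: M-T = 19 → T
  i=14: X-C = 21 → V
  i=15: C-H = 21 → V
  i=16: V-S =  3 → D
  i=17: Z-F = 20 → U
  i=18: L-B = 10 → K
  i=19: P-W = 19 → T
  i=20: R-W = 21 → V
  i=21: N-S = 21 → V
  i=22: J-G =  3 → D
  i=23: R-X = 20 → U
  i=24: Y-O = 10 → K
  i=25: Q-X = 19 → T
  i=26: K-P = 21 → V
  i=27: L-Q = 21 → V
  shifts repeat with period 6: KTVVDU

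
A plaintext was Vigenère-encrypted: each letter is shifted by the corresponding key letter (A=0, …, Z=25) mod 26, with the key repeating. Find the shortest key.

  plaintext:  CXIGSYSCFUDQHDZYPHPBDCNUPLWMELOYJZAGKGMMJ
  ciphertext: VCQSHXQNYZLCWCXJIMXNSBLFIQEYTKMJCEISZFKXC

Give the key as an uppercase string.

  i= 0: V-C = 19 → T
  i= 1: C-X =  5 → F
  i= 2: Q-I =  8 → I
  i= 3: S-G = 12 → M
  i= 4: H-S = 15 → P
  i= 5: X-Y = 25 → Z
  i= 6: Q-S = 24 → Y
  i= 7: N-C = 11 → L
  i= 8: Y-F = 19 → T
  i= 9: Z-U =  5 → F
  i=10: L-D =  8 → I
  i=11: C-Q = 12 → M
  i=12: W-H = 15 → P
  i=13: C-D = 25 → Z
  i=14: X-Z = 24 → Y
  i=15: J-Y = 11 → L
  i=16: I-P = 19 → T
  i=17: M-H =  5 → F
  i=18: X-P =  8 → I
  i=19: N-B = 12 → M
  i=20: S-D = 15 → P
  i=21: B-C = 25 → Z
  i=22: L-N = 24 → Y
  i=23: F-U = 11 → L
  i=24: I-P = 19 → T
  i=25: Q-L =  5 → F
  i=26: E-W =  8 → I
  i=27: Y-M = 12 → M
  i=28: T-E = 15 → P
  i=29: K-L = 25 → Z
  i=30: M-O = 24 → Y
  i=31: J-Y = 11 → L
  i=32: C-J = 19 → T
  i=33: E-Z =  5 → F
  i=34: I-A =  8 → I
  i=35: S-G = 12 → M
  i=36: Z-K = 15 → P
  i=37: F-G = 25 → Z
  i=38: K-M = 24 → Y
  i=39: X-M = 11 → L
  i=40: C-J = 19 → T
  shifts repeat with period 8: TFIMPZYL

TFIMPZYL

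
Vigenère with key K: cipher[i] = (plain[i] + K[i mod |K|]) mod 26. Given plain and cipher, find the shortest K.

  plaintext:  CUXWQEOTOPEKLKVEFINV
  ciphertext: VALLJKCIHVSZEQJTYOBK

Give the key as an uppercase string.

TGOP

  i= 0: V-C = 19 → T
  i= 1: A-U =  6 → G
  i= 2: L-X = 14 → O
  i= 3: L-W = 15 → P
  i= 4: J-Q = 19 → T
  i= 5: K-E =  6 → G
  i= 6: C-O = 14 → O
  i= 7: I-T = 15 → P
  i= 8: H-O = 19 → T
  i= 9: V-P =  6 → G
  i=10: S-E = 14 → O
  i=11: Z-K = 15 → P
  i=12: E-L = 19 → T
  i=13: Q-K =  6 → G
  i=14: J-V = 14 → O
  i=15: T-E = 15 → P
  i=16: Y-F = 19 → T
  i=17: O-I =  6 → G
  i=18: B-N = 14 → O
  i=19: K-V = 15 → P
  shifts repeat with period 4: TGOP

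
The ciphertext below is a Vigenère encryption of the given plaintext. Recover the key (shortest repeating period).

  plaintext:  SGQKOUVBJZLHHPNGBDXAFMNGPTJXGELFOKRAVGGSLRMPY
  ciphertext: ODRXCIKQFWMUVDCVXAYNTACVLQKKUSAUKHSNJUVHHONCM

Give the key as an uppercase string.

  i= 0: O-S = 22 → W
  i= 1: D-G = 23 → X
  i= 2: R-Q =  1 → B
  i= 3: X-K = 13 → N
  i= 4: C-O = 14 → O
  i= 5: I-U = 14 → O
  i= 6: K-V = 15 → P
  i= 7: Q-B = 15 → P
  i= 8: F-J = 22 → W
  i= 9: W-Z = 23 → X
  i=10: M-L =  1 → B
  i=11: U-H = 13 → N
  i=12: V-H = 14 → O
  i=13: D-P = 14 → O
  i=14: C-N = 15 → P
  i=15: V-G = 15 → P
  i=16: X-B = 22 → W
  i=17: A-D = 23 → X
  i=18: Y-X =  1 → B
  i=19: N-A = 13 → N
  i=20: T-F = 14 → O
  i=21: A-M = 14 → O
  i=22: C-N = 15 → P
  i=23: V-G = 15 → P
  i=24: L-P = 22 → W
  i=25: Q-T = 23 → X
  i=26: K-J =  1 → B
  i=27: K-X = 13 → N
  i=28: U-G = 14 → O
  i=29: S-E = 14 → O
  i=30: A-L = 15 → P
  i=31: U-F = 15 → P
  i=32: K-O = 22 → W
  i=33: H-K = 23 → X
  i=34: S-R =  1 → B
  i=35: N-A = 13 → N
  i=36: J-V = 14 → O
  i=37: U-G = 14 → O
  i=38: V-G = 15 → P
  i=39: H-S = 15 → P
  i=40: H-L = 22 → W
  i=41: O-R = 23 → X
  i=42: N-M =  1 → B
  i=43: C-P = 13 → N
  i=44: M-Y = 14 → O
  shifts repeat with period 8: WXBNOOPP

WXBNOOPP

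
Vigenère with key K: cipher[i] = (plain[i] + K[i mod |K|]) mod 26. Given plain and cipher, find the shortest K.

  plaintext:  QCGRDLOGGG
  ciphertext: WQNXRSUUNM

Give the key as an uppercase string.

GOH

  i= 0: W-Q =  6 → G
  i= 1: Q-C = 14 → O
  i= 2: N-G =  7 → H
  i= 3: X-R =  6 → G
  i= 4: R-D = 14 → O
  i= 5: S-L =  7 → H
  i= 6: U-O =  6 → G
  i= 7: U-G = 14 → O
  i= 8: N-G =  7 → H
  i= 9: M-G =  6 → G
  shifts repeat with period 3: GOH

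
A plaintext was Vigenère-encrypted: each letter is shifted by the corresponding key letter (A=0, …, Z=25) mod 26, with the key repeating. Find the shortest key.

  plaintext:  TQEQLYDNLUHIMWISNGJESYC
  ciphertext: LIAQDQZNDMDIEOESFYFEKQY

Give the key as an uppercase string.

  i= 0: L-T = 18 → S
  i= 1: I-Q = 18 → S
  i= 2: A-E = 22 → W
  i= 3: Q-Q =  0 → A
  i= 4: D-L = 18 → S
  i= 5: Q-Y = 18 → S
  i= 6: Z-D = 22 → W
  i= 7: N-N =  0 → A
  i= 8: D-L = 18 → S
  i= 9: M-U = 18 → S
  i=10: D-H = 22 → W
  i=11: I-I =  0 → A
  i=12: E-M = 18 → S
  i=13: O-W = 18 → S
  i=14: E-I = 22 → W
  i=15: S-S =  0 → A
  i=16: F-N = 18 → S
  i=17: Y-G = 18 → S
  i=18: F-J = 22 → W
  i=19: E-E =  0 → A
  i=20: K-S = 18 → S
  i=21: Q-Y = 18 → S
  i=22: Y-C = 22 → W
  shifts repeat with period 4: SSWA

SSWA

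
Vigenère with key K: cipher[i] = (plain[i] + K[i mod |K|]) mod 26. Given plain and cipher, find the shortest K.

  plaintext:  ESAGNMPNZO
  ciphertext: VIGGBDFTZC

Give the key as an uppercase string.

RQGAO

  i= 0: V-E = 17 → R
  i= 1: I-S = 16 → Q
  i= 2: G-A =  6 → G
  i= 3: G-G =  0 → A
  i= 4: B-N = 14 → O
  i= 5: D-M = 17 → R
  i= 6: F-P = 16 → Q
  i= 7: T-N =  6 → G
  i= 8: Z-Z =  0 → A
  i= 9: C-O = 14 → O
  shifts repeat with period 5: RQGAO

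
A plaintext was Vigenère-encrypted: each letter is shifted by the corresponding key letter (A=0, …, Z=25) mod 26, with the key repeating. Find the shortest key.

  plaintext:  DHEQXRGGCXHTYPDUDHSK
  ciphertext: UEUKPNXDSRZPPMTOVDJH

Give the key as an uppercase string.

  i= 0: U-D = 17 → R
  i= 1: E-H = 23 → X
  i= 2: U-E = 16 → Q
  i= 3: K-Q = 20 → U
  i= 4: P-X = 18 → S
  i= 5: N-R = 22 → W
  i= 6: X-G = 17 → R
  i= 7: D-G = 23 → X
  i= 8: S-C = 16 → Q
  i= 9: R-X = 20 → U
  i=10: Z-H = 18 → S
  i=11: P-T = 22 → W
  i=12: P-Y = 17 → R
  i=13: M-P = 23 → X
  i=14: T-D = 16 → Q
  i=15: O-U = 20 → U
  i=16: V-D = 18 → S
  i=17: D-H = 22 → W
  i=18: J-S = 17 → R
  i=19: H-K = 23 → X
  shifts repeat with period 6: RXQUSW

RXQUSW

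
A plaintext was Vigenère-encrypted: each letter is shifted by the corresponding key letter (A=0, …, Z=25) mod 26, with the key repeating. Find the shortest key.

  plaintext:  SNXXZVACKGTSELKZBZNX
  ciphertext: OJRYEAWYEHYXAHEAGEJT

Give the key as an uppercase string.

  i= 0: O-S = 22 → W
  i= 1: J-N = 22 → W
  i= 2: R-X = 20 → U
  i= 3: Y-X =  1 → B
  i= 4: E-Z =  5 → F
  i= 5: A-V =  5 → F
  i= 6: W-A = 22 → W
  i= 7: Y-C = 22 → W
  i= 8: E-K = 20 → U
  i= 9: H-G =  1 → B
  i=10: Y-T =  5 → F
  i=11: X-S =  5 → F
  i=12: A-E = 22 → W
  i=13: H-L = 22 → W
  i=14: E-K = 20 → U
  i=15: A-Z =  1 → B
  i=16: G-B =  5 → F
  i=17: E-Z =  5 → F
  i=18: J-N = 22 → W
  i=19: T-X = 22 → W
  shifts repeat with period 6: WWUBFF

WWUBFF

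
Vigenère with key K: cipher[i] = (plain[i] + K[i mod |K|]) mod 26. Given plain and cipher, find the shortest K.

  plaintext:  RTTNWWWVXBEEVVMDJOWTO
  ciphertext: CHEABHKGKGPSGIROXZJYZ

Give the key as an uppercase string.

  i= 0: C-R = 11 → L
  i= 1: H-T = 14 → O
  i= 2: E-T = 11 → L
  i= 3: A-N = 13 → N
  i= 4: B-W =  5 → F
  i= 5: H-W = 11 → L
  i= 6: K-W = 14 → O
  i= 7: G-V = 11 → L
  i= 8: K-X = 13 → N
  i= 9: G-B =  5 → F
  i=10: P-E = 11 → L
  i=11: S-E = 14 → O
  i=12: G-V = 11 → L
  i=13: I-V = 13 → N
  i=14: R-M =  5 → F
  i=15: O-D = 11 → L
  i=16: X-J = 14 → O
  i=17: Z-O = 11 → L
  i=18: J-W = 13 → N
  i=19: Y-T =  5 → F
  i=20: Z-O = 11 → L
  shifts repeat with period 5: LOLNF

LOLNF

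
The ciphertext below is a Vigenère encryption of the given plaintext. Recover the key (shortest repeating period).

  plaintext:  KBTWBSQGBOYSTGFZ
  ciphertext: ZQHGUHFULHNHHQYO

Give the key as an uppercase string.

  i= 0: Z-K = 15 → P
  i= 1: Q-B = 15 → P
  i= 2: H-T = 14 → O
  i= 3: G-W = 10 → K
  i= 4: U-B = 19 → T
  i= 5: H-S = 15 → P
  i= 6: F-Q = 15 → P
  i= 7: U-G = 14 → O
  i= 8: L-B = 10 → K
  i= 9: H-O = 19 → T
  i=10: N-Y = 15 → P
  i=11: H-S = 15 → P
  i=12: H-T = 14 → O
  i=13: Q-G = 10 → K
  i=14: Y-F = 19 → T
  i=15: O-Z = 15 → P
  shifts repeat with period 5: PPOKT

PPOKT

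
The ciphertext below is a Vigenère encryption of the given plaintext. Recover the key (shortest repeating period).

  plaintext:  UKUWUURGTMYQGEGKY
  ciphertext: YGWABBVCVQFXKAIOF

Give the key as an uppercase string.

EWCEHH

  i= 0: Y-U =  4 → E
  i= 1: G-K = 22 → W
  i= 2: W-U =  2 → C
  i= 3: A-W =  4 → E
  i= 4: B-U =  7 → H
  i= 5: B-U =  7 → H
  i= 6: V-R =  4 → E
  i= 7: C-G = 22 → W
  i= 8: V-T =  2 → C
  i= 9: Q-M =  4 → E
  i=10: F-Y =  7 → H
  i=11: X-Q =  7 → H
  i=12: K-G =  4 → E
  i=13: A-E = 22 → W
  i=14: I-G =  2 → C
  i=15: O-K =  4 → E
  i=16: F-Y =  7 → H
  shifts repeat with period 6: EWCEHH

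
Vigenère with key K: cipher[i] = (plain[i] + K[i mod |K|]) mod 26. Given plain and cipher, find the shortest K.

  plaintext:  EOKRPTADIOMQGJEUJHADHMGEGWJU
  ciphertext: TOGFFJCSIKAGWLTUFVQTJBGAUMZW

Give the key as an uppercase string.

PAWOQQC

  i= 0: T-E = 15 → P
  i= 1: O-O =  0 → A
  i= 2: G-K = 22 → W
  i= 3: F-R = 14 → O
  i= 4: F-P = 16 → Q
  i= 5: J-T = 16 → Q
  i= 6: C-A =  2 → C
  i= 7: S-D = 15 → P
  i= 8: I-I =  0 → A
  i= 9: K-O = 22 → W
  i=10: A-M = 14 → O
  i=11: G-Q = 16 → Q
  i=12: W-G = 16 → Q
  i=13: L-J =  2 → C
  i=14: T-E = 15 → P
  i=15: U-U =  0 → A
  i=16: F-J = 22 → W
  i=17: V-H = 14 → O
  i=18: Q-A = 16 → Q
  i=19: T-D = 16 → Q
  i=20: J-H =  2 → C
  i=21: B-M = 15 → P
  i=22: G-G =  0 → A
  i=23: A-E = 22 → W
  i=24: U-G = 14 → O
  i=25: M-W = 16 → Q
  i=26: Z-J = 16 → Q
  i=27: W-U =  2 → C
  shifts repeat with period 7: PAWOQQC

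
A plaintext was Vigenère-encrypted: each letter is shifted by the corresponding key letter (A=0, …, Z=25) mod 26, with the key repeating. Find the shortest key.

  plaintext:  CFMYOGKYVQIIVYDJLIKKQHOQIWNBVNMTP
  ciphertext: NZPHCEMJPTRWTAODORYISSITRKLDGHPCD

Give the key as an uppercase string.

  i= 0: N-C = 11 → L
  i= 1: Z-F = 20 → U
  i= 2: P-M =  3 → D
  i= 3: H-Y =  9 → J
  i= 4: C-O = 14 → O
  i= 5: E-G = 24 → Y
  i= 6: M-K =  2 → C
  i= 7: J-Y = 11 → L
  i= 8: P-V = 20 → U
  i= 9: T-Q =  3 → D
  i=10: R-I =  9 → J
  i=11: W-I = 14 → O
  i=12: T-V = 24 → Y
  i=13: A-Y =  2 → C
  i=14: O-D = 11 → L
  i=15: D-J = 20 → U
  i=16: O-L =  3 → D
  i=17: R-I =  9 → J
  i=18: Y-K = 14 → O
  i=19: I-K = 24 → Y
  i=20: S-Q =  2 → C
  i=21: S-H = 11 → L
  i=22: I-O = 20 → U
  i=23: T-Q =  3 → D
  i=24: R-I =  9 → J
  i=25: K-W = 14 → O
  i=26: L-N = 24 → Y
  i=27: D-B =  2 → C
  i=28: G-V = 11 → L
  i=29: H-N = 20 → U
  i=30: P-M =  3 → D
  i=31: C-T =  9 → J
  i=32: D-P = 14 → O
  shifts repeat with period 7: LUDJOYC

LUDJOYC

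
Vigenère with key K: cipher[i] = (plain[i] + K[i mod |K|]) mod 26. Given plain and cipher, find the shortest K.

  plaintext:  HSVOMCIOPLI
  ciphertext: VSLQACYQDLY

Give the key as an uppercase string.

  i= 0: V-H = 14 → O
  i= 1: S-S =  0 → A
  i= 2: L-V = 16 → Q
  i= 3: Q-O =  2 → C
  i= 4: A-M = 14 → O
  i= 5: C-C =  0 → A
  i= 6: Y-I = 16 → Q
  i= 7: Q-O =  2 → C
  i= 8: D-P = 14 → O
  i= 9: L-L =  0 → A
  i=10: Y-I = 16 → Q
  shifts repeat with period 4: OAQC

OAQC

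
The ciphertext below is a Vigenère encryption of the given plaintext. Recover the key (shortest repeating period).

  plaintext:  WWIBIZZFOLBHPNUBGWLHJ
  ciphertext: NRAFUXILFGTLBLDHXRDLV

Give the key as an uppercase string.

RVSEMYJG

  i= 0: N-W = 17 → R
  i= 1: R-W = 21 → V
  i= 2: A-I = 18 → S
  i= 3: F-B =  4 → E
  i= 4: U-I = 12 → M
  i= 5: X-Z = 24 → Y
  i= 6: I-Z =  9 → J
  i= 7: L-F =  6 → G
  i= 8: F-O = 17 → R
  i= 9: G-L = 21 → V
  i=10: T-B = 18 → S
  i=11: L-H =  4 → E
  i=12: B-P = 12 → M
  i=13: L-N = 24 → Y
  i=14: D-U =  9 → J
  i=15: H-B =  6 → G
  i=16: X-G = 17 → R
  i=17: R-W = 21 → V
  i=18: D-L = 18 → S
  i=19: L-H =  4 → E
  i=20: V-J = 12 → M
  shifts repeat with period 8: RVSEMYJG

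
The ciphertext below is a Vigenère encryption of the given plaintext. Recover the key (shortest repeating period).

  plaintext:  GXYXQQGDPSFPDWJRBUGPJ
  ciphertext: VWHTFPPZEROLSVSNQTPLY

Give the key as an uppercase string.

PZJW

  i= 0: V-G = 15 → P
  i= 1: W-X = 25 → Z
  i= 2: H-Y =  9 → J
  i= 3: T-X = 22 → W
  i= 4: F-Q = 15 → P
  i= 5: P-Q = 25 → Z
  i= 6: P-G =  9 → J
  i= 7: Z-D = 22 → W
  i= 8: E-P = 15 → P
  i= 9: R-S = 25 → Z
  i=10: O-F =  9 → J
  i=11: L-P = 22 → W
  i=12: S-D = 15 → P
  i=13: V-W = 25 → Z
  i=14: S-J =  9 → J
  i=15: N-R = 22 → W
  i=16: Q-B = 15 → P
  i=17: T-U = 25 → Z
  i=18: P-G =  9 → J
  i=19: L-P = 22 → W
  i=20: Y-J = 15 → P
  shifts repeat with period 4: PZJW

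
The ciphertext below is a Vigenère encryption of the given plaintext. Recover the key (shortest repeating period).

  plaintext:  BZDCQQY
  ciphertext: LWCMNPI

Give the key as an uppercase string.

KXZ

  i= 0: L-B = 10 → K
  i= 1: W-Z = 23 → X
  i= 2: C-D = 25 → Z
  i= 3: M-C = 10 → K
  i= 4: N-Q = 23 → X
  i= 5: P-Q = 25 → Z
  i= 6: I-Y = 10 → K
  shifts repeat with period 3: KXZ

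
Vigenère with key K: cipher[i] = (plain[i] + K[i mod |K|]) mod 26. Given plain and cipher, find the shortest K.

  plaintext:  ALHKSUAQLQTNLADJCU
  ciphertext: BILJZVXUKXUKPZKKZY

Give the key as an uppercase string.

  i= 0: B-A =  1 → B
  i= 1: I-L = 23 → X
  i= 2: L-H =  4 → E
  i= 3: J-K = 25 → Z
  i= 4: Z-S =  7 → H
  i= 5: V-U =  1 → B
  i= 6: X-A = 23 → X
  i= 7: U-Q =  4 → E
  i= 8: K-L = 25 → Z
  i= 9: X-Q =  7 → H
  i=10: U-T =  1 → B
  i=11: K-N = 23 → X
  i=12: P-L =  4 → E
  i=13: Z-A = 25 → Z
  i=14: K-D =  7 → H
  i=15: K-J =  1 → B
  i=16: Z-C = 23 → X
  i=17: Y-U =  4 → E
  shifts repeat with period 5: BXEZH

BXEZH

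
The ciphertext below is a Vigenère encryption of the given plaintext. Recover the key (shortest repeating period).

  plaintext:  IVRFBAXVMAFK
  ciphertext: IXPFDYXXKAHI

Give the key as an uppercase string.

  i= 0: I-I =  0 → A
  i= 1: X-V =  2 → C
  i= 2: P-R = 24 → Y
  i= 3: F-F =  0 → A
  i= 4: D-B =  2 → C
  i= 5: Y-A = 24 → Y
  i= 6: X-X =  0 → A
  i= 7: X-V =  2 → C
  i= 8: K-M = 24 → Y
  i= 9: A-A =  0 → A
  i=10: H-F =  2 → C
  i=11: I-K = 24 → Y
  shifts repeat with period 3: ACY

ACY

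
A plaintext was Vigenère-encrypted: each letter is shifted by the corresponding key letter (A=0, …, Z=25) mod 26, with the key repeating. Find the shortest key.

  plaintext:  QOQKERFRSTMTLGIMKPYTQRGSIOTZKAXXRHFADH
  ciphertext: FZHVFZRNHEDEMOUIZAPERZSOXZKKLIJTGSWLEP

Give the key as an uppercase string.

PLRLBIMW

  i= 0: F-Q = 15 → P
  i= 1: Z-O = 11 → L
  i= 2: H-Q = 17 → R
  i= 3: V-K = 11 → L
  i= 4: F-E =  1 → B
  i= 5: Z-R =  8 → I
  i= 6: R-F = 12 → M
  i= 7: N-R = 22 → W
  i= 8: H-S = 15 → P
  i= 9: E-T = 11 → L
  i=10: D-M = 17 → R
  i=11: E-T = 11 → L
  i=12: M-L =  1 → B
  i=13: O-G =  8 → I
  i=14: U-I = 12 → M
  i=15: I-M = 22 → W
  i=16: Z-K = 15 → P
  i=17: A-P = 11 → L
  i=18: P-Y = 17 → R
  i=19: E-T = 11 → L
  i=20: R-Q =  1 → B
  i=21: Z-R =  8 → I
  i=22: S-G = 12 → M
  i=23: O-S = 22 → W
  i=24: X-I = 15 → P
  i=25: Z-O = 11 → L
  i=26: K-T = 17 → R
  i=27: K-Z = 11 → L
  i=28: L-K =  1 → B
  i=29: I-A =  8 → I
  i=30: J-X = 12 → M
  i=31: T-X = 22 → W
  i=32: G-R = 15 → P
  i=33: S-H = 11 → L
  i=34: W-F = 17 → R
  i=35: L-A = 11 → L
  i=36: E-D =  1 → B
  i=37: P-H =  8 → I
  shifts repeat with period 8: PLRLBIMW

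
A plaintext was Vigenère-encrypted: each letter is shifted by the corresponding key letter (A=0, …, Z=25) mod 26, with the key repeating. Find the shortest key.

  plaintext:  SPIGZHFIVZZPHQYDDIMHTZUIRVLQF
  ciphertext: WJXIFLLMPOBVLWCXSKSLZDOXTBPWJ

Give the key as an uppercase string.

EUPCGEG

  i= 0: W-S =  4 → E
  i= 1: J-P = 20 → U
  i= 2: X-I = 15 → P
  i= 3: I-G =  2 → C
  i= 4: F-Z =  6 → G
  i= 5: L-H =  4 → E
  i= 6: L-F =  6 → G
  i= 7: M-I =  4 → E
  i= 8: P-V = 20 → U
  i= 9: O-Z = 15 → P
  i=10: B-Z =  2 → C
  i=11: V-P =  6 → G
  i=12: L-H =  4 → E
  i=13: W-Q =  6 → G
  i=14: C-Y =  4 → E
  i=15: X-D = 20 → U
  i=16: S-D = 15 → P
  i=17: K-I =  2 → C
  i=18: S-M =  6 → G
  i=19: L-H =  4 → E
  i=20: Z-T =  6 → G
  i=21: D-Z =  4 → E
  i=22: O-U = 20 → U
  i=23: X-I = 15 → P
  i=24: T-R =  2 → C
  i=25: B-V =  6 → G
  i=26: P-L =  4 → E
  i=27: W-Q =  6 → G
  i=28: J-F =  4 → E
  shifts repeat with period 7: EUPCGEG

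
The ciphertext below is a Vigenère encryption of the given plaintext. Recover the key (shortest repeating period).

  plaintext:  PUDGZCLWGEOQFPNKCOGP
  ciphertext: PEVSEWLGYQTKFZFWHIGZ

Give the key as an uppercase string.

  i= 0: P-P =  0 → A
  i= 1: E-U = 10 → K
  i= 2: V-D = 18 → S
  i= 3: S-G = 12 → M
  i= 4: E-Z =  5 → F
  i= 5: W-C = 20 → U
  i= 6: L-L =  0 → A
  i= 7: G-W = 10 → K
  i= 8: Y-G = 18 → S
  i= 9: Q-E = 12 → M
  i=10: T-O =  5 → F
  i=11: K-Q = 20 → U
  i=12: F-F =  0 → A
  i=13: Z-P = 10 → K
  i=14: F-N = 18 → S
  i=15: W-K = 12 → M
  i=16: H-C =  5 → F
  i=17: I-O = 20 → U
  i=18: G-G =  0 → A
  i=19: Z-P = 10 → K
  shifts repeat with period 6: AKSMFU

AKSMFU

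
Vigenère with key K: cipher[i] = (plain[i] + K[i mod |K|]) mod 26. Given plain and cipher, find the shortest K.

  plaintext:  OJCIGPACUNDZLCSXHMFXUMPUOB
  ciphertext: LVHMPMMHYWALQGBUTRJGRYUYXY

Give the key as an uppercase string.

  i= 0: L-O = 23 → X
  i= 1: V-J = 12 → M
  i= 2: H-C =  5 → F
  i= 3: M-I =  4 → E
  i= 4: P-G =  9 → J
  i= 5: M-P = 23 → X
  i= 6: M-A = 12 → M
  i= 7: H-C =  5 → F
  i= 8: Y-U =  4 → E
  i= 9: W-N =  9 → J
  i=10: A-D = 23 → X
  i=11: L-Z = 12 → M
  i=12: Q-L =  5 → F
  i=13: G-C =  4 → E
  i=14: B-S =  9 → J
  i=15: U-X = 23 → X
  i=16: T-H = 12 → M
  i=17: R-M =  5 → F
  i=18: J-F =  4 → E
  i=19: G-X =  9 → J
  i=20: R-U = 23 → X
  i=21: Y-M = 12 → M
  i=22: U-P =  5 → F
  i=23: Y-U =  4 → E
  i=24: X-O =  9 → J
  i=25: Y-B = 23 → X
  shifts repeat with period 5: XMFEJ

XMFEJ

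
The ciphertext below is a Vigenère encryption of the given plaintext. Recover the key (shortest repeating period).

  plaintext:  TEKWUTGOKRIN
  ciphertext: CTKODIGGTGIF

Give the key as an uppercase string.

  i= 0: C-T =  9 → J
  i= 1: T-E = 15 → P
  i= 2: K-K =  0 → A
  i= 3: O-W = 18 → S
  i= 4: D-U =  9 → J
  i= 5: I-T = 15 → P
  i= 6: G-G =  0 → A
  i= 7: G-O = 18 → S
  i= 8: T-K =  9 → J
  i= 9: G-R = 15 → P
  i=10: I-I =  0 → A
  i=11: F-N = 18 → S
  shifts repeat with period 4: JPAS

JPAS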